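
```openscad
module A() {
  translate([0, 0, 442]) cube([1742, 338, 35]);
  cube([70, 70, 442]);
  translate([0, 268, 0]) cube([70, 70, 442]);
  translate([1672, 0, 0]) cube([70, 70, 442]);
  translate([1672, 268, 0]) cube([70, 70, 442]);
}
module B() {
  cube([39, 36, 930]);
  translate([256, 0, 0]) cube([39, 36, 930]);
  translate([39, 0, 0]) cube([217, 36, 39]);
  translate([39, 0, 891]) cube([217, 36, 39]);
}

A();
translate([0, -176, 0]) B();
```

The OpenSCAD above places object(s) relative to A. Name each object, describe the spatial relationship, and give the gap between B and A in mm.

A is a bench. B is a picture frame. The picture frame is on the floor beside the bench on its −y side. The gap between the picture frame and the bench is 140 mm.

The picture frame's nearest face is 140 mm from the bench's −y face.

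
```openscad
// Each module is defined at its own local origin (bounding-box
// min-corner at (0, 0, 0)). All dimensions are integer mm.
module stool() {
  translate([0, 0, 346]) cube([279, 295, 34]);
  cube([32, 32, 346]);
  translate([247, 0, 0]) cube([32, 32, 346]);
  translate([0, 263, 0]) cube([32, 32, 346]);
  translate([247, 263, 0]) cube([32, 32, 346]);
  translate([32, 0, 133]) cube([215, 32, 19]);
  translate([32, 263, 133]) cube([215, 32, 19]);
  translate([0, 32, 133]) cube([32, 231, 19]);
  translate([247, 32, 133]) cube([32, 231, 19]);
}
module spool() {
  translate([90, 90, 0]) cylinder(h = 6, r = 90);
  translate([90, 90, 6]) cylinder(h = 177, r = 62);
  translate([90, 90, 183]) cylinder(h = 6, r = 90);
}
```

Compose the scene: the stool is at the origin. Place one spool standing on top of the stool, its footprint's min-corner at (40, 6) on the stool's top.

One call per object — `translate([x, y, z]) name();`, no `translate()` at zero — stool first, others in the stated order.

stool();
translate([40, 6, 380]) spool();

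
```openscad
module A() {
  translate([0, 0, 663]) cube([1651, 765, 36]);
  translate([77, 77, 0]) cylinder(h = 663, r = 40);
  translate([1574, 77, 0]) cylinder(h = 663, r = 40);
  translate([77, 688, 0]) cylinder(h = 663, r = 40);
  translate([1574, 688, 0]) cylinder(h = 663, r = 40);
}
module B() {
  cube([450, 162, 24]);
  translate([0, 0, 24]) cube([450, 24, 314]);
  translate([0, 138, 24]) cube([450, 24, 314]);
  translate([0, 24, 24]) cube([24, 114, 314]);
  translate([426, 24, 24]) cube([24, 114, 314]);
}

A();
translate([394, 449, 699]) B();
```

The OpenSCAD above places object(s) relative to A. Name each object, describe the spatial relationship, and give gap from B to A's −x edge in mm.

The open box's min-x is at 394; the table's min-x is 0; gap = 394 mm.

A is a table. B is an open box. The open box is on top of the table. The gap from the open box to the table's −x edge is 394 mm.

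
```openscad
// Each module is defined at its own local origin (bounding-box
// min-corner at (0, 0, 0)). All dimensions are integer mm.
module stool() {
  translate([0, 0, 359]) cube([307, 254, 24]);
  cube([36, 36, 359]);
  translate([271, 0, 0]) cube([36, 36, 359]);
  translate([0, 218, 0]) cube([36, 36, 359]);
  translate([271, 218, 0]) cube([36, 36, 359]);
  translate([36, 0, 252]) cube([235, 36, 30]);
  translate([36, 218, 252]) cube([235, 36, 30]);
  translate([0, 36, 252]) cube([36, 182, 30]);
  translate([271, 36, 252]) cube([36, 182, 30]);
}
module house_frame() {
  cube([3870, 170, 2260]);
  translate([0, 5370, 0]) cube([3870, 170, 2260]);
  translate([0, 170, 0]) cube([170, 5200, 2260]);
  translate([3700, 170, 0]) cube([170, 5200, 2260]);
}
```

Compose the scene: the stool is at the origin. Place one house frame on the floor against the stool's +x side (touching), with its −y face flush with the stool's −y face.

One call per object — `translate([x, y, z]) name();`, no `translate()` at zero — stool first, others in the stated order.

stool();
translate([307, 0, 0]) house_frame();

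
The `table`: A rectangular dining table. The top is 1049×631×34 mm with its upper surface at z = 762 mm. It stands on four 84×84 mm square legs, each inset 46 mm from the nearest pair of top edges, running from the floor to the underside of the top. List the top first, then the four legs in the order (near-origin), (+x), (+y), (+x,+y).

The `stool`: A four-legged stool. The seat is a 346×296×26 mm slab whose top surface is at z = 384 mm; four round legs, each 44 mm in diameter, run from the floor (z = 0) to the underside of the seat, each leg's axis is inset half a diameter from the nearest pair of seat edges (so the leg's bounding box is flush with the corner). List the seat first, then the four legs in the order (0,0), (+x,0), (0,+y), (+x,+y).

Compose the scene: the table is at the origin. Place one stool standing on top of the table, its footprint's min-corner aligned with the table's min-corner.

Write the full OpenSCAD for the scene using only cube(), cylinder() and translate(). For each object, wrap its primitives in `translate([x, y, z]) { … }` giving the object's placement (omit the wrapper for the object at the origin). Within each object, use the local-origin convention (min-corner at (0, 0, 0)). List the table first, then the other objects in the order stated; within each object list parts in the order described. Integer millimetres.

translate([0, 0, 728]) cube([1049, 631, 34]);
translate([46, 46, 0]) cube([84, 84, 728]);
translate([919, 46, 0]) cube([84, 84, 728]);
translate([46, 501, 0]) cube([84, 84, 728]);
translate([919, 501, 0]) cube([84, 84, 728]);
translate([0, 0, 762]) {
  translate([0, 0, 358]) cube([346, 296, 26]);
  translate([22, 22, 0]) cylinder(h = 358, r = 22);
  translate([324, 22, 0]) cylinder(h = 358, r = 22);
  translate([22, 274, 0]) cylinder(h = 358, r = 22);
  translate([324, 274, 0]) cylinder(h = 358, r = 22);
}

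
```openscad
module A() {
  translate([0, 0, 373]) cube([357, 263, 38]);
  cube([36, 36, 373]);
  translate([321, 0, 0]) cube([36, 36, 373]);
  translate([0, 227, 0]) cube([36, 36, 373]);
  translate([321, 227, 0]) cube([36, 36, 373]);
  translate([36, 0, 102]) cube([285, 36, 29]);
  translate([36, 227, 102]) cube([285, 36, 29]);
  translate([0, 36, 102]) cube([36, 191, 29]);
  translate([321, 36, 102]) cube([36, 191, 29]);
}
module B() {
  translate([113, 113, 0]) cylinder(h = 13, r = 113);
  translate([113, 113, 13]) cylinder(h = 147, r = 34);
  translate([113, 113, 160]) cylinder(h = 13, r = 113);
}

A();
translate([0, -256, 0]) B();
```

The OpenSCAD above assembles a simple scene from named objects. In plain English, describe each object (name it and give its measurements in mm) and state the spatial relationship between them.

A is a four-legged stool. The seat is a 357×263×38 mm slab whose top surface is at z = 411 mm; four square legs, each 36×36 mm in cross-section, run from the floor (z = 0) to the underside of the seat, each flush with a corner of the seat. Four stretchers, 36 mm wide and 29 mm tall, connect adjacent legs with their undersides at z = 102 mm, each running between the inner faces of the legs it joins and aligned with the legs' outer faces on the other axis.

B is a spool: two coaxial disc flanges of radius 113 mm and thickness 13 mm, joined by a core cylinder of radius 34 mm and height 147 mm. The lower flange rests on z = 0 and the three cylinders share a vertical axis.

The spool is on the floor beside the stool on its −y side.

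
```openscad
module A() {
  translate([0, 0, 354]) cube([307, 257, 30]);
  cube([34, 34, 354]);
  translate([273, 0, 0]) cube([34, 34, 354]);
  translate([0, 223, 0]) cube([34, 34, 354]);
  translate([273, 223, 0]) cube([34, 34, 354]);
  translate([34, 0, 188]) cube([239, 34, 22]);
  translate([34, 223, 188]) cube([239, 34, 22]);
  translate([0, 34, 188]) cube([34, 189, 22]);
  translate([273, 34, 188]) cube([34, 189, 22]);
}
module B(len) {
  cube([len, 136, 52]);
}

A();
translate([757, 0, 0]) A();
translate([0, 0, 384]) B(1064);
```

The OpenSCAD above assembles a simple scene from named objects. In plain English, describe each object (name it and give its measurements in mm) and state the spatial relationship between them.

A is a four-legged stool. The seat is a 307×257×30 mm slab whose top surface is at z = 384 mm; four square legs, each 34×34 mm in cross-section, run from the floor (z = 0) to the underside of the seat, each flush with a corner of the seat. Four stretchers, 34 mm wide and 22 mm tall, connect adjacent legs with their undersides at z = 188 mm, each running between the inner faces of the legs it joins and aligned with the legs' outer faces on the other axis.

B is a rectangular beam 1064 mm long (x), 136 mm deep (y), 52 mm thick (z).

The beam spans the tops of two stools placed 450 mm apart, resting at z = 384 mm.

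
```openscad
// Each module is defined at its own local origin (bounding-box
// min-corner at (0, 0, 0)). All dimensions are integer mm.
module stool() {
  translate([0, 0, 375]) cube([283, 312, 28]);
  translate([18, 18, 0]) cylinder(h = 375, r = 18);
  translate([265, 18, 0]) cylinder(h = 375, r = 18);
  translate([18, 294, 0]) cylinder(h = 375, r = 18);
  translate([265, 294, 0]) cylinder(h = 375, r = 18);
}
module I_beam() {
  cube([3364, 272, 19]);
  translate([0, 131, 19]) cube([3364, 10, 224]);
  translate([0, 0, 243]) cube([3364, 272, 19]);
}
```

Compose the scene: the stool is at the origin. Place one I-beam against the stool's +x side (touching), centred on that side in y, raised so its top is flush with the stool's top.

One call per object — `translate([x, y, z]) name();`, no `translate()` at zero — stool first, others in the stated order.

stool();
translate([283, 20, 141]) I_beam();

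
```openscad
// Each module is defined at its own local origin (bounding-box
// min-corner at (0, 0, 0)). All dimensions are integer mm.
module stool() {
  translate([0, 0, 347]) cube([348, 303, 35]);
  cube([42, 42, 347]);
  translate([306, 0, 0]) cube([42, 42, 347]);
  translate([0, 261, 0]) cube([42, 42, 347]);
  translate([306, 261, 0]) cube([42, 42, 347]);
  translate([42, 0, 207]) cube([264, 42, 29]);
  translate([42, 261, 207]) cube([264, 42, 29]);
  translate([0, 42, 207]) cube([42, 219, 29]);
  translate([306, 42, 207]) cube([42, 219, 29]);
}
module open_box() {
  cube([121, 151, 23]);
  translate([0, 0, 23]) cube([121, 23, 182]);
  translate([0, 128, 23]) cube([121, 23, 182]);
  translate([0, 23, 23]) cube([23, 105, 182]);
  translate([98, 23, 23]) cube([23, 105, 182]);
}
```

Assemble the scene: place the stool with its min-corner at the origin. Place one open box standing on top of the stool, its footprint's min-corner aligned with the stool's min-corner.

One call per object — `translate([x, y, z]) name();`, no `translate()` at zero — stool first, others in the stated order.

stool();
translate([0, 0, 382]) open_box();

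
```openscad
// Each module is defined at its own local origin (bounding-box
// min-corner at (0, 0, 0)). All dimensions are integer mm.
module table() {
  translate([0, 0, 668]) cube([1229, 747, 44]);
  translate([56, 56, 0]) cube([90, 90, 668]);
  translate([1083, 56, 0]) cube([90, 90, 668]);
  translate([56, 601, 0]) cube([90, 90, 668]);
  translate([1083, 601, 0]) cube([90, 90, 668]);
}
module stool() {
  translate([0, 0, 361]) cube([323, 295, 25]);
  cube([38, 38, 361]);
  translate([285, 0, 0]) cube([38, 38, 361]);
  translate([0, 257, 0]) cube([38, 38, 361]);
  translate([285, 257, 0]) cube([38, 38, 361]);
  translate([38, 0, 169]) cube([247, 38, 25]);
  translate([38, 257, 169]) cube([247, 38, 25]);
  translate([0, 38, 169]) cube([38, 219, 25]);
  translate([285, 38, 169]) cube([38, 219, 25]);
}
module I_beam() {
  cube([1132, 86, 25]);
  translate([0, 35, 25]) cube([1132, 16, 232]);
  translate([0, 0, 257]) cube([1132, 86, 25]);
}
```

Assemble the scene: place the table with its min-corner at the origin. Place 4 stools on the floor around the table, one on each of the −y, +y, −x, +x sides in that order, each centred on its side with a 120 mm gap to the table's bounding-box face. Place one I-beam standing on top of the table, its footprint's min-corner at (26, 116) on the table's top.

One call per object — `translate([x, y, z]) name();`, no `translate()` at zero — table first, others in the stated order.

table();
translate([453, -415, 0]) stool();
translate([453, 867, 0]) stool();
translate([-443, 226, 0]) stool();
translate([1349, 226, 0]) stool();
translate([26, 116, 712]) I_beam();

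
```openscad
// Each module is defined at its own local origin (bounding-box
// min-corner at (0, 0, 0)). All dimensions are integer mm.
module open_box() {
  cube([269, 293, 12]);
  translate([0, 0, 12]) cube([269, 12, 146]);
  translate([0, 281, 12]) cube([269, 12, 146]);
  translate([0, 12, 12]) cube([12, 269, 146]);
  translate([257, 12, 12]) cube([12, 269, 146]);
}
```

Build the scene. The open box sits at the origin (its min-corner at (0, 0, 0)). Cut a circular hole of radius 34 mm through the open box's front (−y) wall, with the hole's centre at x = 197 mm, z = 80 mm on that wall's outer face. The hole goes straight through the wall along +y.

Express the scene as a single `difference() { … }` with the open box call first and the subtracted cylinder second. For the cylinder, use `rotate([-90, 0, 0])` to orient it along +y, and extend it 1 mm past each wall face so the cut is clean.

difference() {
  open_box();
  translate([197, -1, 80]) rotate([-90, 0, 0]) cylinder(h = 14, r = 34);
}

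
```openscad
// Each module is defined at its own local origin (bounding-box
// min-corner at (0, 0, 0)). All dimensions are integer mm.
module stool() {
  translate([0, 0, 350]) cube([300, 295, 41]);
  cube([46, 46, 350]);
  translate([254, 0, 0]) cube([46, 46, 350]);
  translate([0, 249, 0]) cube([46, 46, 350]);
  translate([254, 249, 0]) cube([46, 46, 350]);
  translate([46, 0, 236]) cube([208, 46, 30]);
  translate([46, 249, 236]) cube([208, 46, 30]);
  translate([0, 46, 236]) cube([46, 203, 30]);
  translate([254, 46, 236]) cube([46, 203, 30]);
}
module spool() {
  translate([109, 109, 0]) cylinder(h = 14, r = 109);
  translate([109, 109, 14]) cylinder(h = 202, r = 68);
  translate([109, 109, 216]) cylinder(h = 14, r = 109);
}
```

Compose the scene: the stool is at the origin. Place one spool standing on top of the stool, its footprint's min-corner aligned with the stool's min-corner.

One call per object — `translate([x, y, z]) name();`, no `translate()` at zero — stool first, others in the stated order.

stool();
translate([0, 0, 391]) spool();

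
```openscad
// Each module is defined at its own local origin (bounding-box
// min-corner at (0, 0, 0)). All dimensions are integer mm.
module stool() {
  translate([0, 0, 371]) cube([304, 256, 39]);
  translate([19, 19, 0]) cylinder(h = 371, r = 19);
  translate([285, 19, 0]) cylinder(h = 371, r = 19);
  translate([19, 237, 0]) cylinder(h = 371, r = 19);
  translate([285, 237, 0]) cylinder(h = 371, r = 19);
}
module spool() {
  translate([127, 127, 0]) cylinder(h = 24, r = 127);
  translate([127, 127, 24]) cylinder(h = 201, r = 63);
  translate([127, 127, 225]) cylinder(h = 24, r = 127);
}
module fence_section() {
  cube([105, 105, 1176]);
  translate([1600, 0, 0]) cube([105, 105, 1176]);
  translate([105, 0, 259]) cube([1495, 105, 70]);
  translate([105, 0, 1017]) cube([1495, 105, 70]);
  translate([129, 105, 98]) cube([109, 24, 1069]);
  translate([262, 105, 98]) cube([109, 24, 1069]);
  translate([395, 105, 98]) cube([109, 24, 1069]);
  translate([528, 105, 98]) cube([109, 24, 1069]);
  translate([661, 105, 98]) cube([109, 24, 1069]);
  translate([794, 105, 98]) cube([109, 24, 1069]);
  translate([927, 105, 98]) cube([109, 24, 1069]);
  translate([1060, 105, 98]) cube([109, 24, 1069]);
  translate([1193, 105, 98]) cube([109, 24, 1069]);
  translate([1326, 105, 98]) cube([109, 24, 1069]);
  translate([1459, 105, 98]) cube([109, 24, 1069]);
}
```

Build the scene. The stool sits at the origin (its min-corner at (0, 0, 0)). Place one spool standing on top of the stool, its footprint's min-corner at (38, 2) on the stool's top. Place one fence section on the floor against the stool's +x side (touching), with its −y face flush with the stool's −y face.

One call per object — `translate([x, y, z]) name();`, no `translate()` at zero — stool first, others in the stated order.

stool();
translate([38, 2, 410]) spool();
translate([304, 0, 0]) fence_section();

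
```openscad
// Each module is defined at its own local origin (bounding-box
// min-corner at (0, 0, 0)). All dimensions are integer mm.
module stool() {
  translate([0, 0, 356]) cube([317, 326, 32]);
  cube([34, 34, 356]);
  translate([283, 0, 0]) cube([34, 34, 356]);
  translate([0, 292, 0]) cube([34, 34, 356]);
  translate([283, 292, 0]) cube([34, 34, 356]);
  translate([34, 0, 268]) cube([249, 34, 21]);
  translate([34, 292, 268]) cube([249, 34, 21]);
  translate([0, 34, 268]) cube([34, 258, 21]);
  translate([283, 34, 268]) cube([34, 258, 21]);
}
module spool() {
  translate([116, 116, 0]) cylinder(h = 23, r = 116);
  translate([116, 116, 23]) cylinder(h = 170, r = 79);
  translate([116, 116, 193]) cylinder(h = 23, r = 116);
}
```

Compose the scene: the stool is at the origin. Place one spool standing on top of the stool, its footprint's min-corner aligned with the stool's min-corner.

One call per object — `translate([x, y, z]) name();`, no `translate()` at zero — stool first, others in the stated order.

stool();
translate([0, 0, 388]) spool();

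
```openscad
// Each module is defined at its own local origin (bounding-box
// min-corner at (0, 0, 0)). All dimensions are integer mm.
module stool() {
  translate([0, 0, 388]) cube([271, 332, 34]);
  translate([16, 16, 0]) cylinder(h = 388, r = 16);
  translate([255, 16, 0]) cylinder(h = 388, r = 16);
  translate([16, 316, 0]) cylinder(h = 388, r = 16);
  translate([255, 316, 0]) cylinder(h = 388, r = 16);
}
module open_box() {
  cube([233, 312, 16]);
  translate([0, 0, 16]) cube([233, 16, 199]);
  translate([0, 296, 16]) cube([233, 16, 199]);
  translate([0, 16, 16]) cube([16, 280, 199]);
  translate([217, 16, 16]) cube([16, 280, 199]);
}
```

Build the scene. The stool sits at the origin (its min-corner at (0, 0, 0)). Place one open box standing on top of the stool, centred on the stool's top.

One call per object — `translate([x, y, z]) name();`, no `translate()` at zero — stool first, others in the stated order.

stool();
translate([19, 10, 422]) open_box();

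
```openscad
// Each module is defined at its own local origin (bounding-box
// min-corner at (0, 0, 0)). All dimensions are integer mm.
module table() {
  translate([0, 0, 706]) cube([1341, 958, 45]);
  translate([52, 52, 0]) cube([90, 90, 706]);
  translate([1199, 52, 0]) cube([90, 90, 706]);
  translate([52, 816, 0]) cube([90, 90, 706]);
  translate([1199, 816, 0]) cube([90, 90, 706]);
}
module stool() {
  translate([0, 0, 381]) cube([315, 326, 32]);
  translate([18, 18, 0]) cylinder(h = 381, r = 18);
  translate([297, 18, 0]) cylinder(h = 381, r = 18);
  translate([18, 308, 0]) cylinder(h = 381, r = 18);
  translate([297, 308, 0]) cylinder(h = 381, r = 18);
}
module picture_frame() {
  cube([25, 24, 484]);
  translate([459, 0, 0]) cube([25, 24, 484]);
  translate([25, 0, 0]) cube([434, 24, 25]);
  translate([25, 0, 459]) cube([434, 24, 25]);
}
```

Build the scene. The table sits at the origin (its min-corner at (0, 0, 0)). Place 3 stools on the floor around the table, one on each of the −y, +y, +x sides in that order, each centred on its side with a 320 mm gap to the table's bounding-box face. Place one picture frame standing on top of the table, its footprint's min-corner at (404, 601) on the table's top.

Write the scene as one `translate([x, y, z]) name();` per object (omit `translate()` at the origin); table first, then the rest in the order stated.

table();
translate([513, -646, 0]) stool();
translate([513, 1278, 0]) stool();
translate([1661, 316, 0]) stool();
translate([404, 601, 751]) picture_frame();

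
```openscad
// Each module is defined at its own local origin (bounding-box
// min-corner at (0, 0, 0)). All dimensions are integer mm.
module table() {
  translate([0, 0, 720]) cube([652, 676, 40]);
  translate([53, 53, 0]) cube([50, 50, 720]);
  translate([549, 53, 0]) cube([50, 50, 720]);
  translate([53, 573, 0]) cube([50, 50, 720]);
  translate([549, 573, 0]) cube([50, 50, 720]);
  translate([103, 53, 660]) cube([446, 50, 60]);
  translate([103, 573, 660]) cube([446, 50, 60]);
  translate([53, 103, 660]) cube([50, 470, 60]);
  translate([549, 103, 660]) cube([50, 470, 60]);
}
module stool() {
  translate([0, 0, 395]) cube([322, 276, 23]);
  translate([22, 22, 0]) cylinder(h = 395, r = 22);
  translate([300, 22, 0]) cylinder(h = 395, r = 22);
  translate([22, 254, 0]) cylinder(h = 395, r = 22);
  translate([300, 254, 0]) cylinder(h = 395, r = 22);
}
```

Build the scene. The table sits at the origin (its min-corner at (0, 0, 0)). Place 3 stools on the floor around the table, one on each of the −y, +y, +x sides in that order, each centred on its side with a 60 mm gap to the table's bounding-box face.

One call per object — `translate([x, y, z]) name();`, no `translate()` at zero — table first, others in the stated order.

table();
translate([165, -336, 0]) stool();
translate([165, 736, 0]) stool();
translate([712, 200, 0]) stool();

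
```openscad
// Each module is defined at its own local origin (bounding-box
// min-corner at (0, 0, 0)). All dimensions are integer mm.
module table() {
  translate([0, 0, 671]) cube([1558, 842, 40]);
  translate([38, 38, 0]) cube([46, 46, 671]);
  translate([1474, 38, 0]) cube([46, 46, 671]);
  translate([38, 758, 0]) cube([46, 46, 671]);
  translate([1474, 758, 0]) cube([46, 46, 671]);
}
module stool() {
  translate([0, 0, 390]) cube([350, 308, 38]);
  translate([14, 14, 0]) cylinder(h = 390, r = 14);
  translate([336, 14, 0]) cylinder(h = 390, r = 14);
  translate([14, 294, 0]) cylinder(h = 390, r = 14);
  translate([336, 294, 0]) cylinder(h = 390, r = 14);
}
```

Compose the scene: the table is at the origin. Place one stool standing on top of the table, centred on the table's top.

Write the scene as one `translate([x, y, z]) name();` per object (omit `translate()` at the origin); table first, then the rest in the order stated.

table();
translate([604, 267, 711]) stool();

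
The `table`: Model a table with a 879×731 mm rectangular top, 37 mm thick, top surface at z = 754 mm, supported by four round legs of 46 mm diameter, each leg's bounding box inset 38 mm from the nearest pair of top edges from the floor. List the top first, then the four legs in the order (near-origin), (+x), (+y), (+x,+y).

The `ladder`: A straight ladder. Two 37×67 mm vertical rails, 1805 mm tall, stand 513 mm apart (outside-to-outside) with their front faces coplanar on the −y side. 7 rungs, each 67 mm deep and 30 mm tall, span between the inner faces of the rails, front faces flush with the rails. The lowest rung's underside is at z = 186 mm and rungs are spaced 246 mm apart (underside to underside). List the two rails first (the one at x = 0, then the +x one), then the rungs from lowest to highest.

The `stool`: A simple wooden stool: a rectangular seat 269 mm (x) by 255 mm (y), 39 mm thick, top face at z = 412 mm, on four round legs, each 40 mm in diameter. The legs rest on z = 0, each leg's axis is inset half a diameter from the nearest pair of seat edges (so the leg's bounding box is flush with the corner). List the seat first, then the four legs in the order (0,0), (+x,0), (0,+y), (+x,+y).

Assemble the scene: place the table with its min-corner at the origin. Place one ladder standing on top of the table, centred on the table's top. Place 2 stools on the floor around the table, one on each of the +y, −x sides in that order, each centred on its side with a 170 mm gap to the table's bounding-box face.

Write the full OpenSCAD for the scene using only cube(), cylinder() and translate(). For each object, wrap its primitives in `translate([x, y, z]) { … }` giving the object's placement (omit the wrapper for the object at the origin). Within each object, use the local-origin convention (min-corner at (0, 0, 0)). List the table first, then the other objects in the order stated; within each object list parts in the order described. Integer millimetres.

translate([0, 0, 717]) cube([879, 731, 37]);
translate([61, 61, 0]) cylinder(h = 717, r = 23);
translate([818, 61, 0]) cylinder(h = 717, r = 23);
translate([61, 670, 0]) cylinder(h = 717, r = 23);
translate([818, 670, 0]) cylinder(h = 717, r = 23);
translate([183, 332, 754]) {
  cube([37, 67, 1805]);
  translate([476, 0, 0]) cube([37, 67, 1805]);
  translate([37, 0, 186]) cube([439, 67, 30]);
  translate([37, 0, 432]) cube([439, 67, 30]);
  translate([37, 0, 678]) cube([439, 67, 30]);
  translate([37, 0, 924]) cube([439, 67, 30]);
  translate([37, 0, 1170]) cube([439, 67, 30]);
  translate([37, 0, 1416]) cube([439, 67, 30]);
  translate([37, 0, 1662]) cube([439, 67, 30]);
}
translate([305, 901, 0]) {
  translate([0, 0, 373]) cube([269, 255, 39]);
  translate([20, 20, 0]) cylinder(h = 373, r = 20);
  translate([249, 20, 0]) cylinder(h = 373, r = 20);
  translate([20, 235, 0]) cylinder(h = 373, r = 20);
  translate([249, 235, 0]) cylinder(h = 373, r = 20);
}
translate([-439, 238, 0]) {
  translate([0, 0, 373]) cube([269, 255, 39]);
  translate([20, 20, 0]) cylinder(h = 373, r = 20);
  translate([249, 20, 0]) cylinder(h = 373, r = 20);
  translate([20, 235, 0]) cylinder(h = 373, r = 20);
  translate([249, 235, 0]) cylinder(h = 373, r = 20);
}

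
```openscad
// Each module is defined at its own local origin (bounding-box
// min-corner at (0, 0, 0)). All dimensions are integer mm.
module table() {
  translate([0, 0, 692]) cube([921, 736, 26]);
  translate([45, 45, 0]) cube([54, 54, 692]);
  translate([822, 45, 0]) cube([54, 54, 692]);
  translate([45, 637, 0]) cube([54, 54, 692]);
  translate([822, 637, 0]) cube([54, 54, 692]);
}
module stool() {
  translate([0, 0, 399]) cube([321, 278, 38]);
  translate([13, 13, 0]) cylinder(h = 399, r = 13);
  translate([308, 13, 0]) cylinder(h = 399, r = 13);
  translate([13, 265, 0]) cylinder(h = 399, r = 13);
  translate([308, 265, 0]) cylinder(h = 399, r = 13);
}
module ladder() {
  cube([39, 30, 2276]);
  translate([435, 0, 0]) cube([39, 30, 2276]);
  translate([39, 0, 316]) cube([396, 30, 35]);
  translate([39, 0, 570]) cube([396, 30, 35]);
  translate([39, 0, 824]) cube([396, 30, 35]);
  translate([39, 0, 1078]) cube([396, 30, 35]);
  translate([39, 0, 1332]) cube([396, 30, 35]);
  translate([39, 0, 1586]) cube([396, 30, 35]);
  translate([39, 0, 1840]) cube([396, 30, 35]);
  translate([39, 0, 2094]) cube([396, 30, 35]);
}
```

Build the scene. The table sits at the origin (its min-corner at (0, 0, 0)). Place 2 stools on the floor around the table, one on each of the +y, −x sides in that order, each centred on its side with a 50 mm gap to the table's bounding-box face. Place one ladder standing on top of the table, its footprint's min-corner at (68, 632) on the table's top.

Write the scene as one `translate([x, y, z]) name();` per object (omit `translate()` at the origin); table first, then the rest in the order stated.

table();
translate([300, 786, 0]) stool();
translate([-371, 229, 0]) stool();
translate([68, 632, 718]) ladder();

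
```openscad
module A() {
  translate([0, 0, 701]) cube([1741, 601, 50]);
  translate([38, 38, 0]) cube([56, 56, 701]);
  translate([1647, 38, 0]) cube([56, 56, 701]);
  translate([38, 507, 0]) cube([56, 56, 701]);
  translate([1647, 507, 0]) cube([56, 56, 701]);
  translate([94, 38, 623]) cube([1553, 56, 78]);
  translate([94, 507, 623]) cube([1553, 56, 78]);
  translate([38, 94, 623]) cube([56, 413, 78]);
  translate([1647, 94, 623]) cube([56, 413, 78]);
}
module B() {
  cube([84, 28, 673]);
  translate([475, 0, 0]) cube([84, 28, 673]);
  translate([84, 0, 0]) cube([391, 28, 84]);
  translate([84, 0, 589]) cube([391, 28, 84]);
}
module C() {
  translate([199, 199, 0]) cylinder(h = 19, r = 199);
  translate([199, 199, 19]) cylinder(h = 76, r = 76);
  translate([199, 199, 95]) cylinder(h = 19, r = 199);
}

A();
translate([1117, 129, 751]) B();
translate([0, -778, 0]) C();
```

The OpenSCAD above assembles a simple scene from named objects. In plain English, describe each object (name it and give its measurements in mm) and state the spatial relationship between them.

A is a table: top 1741 mm (x) × 601 mm (y), 50 mm thick, upper face at z = 751 mm, on four 56×56 mm square legs, each inset 38 mm from the nearest pair of top edges, running from z = 0 to the bottom of the top. Four apron rails, 56 mm thick and 78 mm tall, run between adjacent legs with their top edges flush with the underside of the top and their outer faces flush with the legs' outer faces.

B is a rectangular picture frame lying in the x–z plane (depth along y). The opening is 391 mm wide (x) by 505 mm tall (z), surrounded by a border 84 mm wide on all four sides. The frame is 28 mm deep and is made of two full-height vertical stiles with two horizontal rails fitted between them.

C is a spool: two coaxial disc flanges of radius 199 mm and thickness 19 mm, joined by a core cylinder of radius 76 mm and height 76 mm. The lower flange rests on z = 0 and the three cylinders share a vertical axis.

The picture frame is on top of the table. The spool is on the floor beside the table on its −y side.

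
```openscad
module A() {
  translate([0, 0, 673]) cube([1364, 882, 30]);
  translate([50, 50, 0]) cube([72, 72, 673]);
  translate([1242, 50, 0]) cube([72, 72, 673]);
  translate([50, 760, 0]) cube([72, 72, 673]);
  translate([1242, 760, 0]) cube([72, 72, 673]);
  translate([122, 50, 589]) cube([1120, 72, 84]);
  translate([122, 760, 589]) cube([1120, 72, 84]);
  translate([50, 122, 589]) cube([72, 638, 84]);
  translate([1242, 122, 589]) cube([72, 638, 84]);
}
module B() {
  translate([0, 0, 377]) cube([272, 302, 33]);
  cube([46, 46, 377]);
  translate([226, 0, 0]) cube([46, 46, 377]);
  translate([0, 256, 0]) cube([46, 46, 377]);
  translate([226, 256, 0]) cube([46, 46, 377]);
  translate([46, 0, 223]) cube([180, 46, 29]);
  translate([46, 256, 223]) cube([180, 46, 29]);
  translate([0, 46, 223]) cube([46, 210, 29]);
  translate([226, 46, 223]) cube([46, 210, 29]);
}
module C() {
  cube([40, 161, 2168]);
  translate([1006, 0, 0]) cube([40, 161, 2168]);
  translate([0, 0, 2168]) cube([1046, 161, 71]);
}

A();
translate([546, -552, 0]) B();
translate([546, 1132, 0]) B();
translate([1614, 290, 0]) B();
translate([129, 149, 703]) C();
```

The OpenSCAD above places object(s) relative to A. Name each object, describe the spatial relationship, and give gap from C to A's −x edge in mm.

The door frame's min-x is at 129; the table's min-x is 0; gap = 129 mm.

A is a table. B is a stool. C is a door frame. Three stools sit around the table at the −y, +y, +x sides. The door frame is on top of the table. The gap from the door frame to the table's −x edge is 129 mm.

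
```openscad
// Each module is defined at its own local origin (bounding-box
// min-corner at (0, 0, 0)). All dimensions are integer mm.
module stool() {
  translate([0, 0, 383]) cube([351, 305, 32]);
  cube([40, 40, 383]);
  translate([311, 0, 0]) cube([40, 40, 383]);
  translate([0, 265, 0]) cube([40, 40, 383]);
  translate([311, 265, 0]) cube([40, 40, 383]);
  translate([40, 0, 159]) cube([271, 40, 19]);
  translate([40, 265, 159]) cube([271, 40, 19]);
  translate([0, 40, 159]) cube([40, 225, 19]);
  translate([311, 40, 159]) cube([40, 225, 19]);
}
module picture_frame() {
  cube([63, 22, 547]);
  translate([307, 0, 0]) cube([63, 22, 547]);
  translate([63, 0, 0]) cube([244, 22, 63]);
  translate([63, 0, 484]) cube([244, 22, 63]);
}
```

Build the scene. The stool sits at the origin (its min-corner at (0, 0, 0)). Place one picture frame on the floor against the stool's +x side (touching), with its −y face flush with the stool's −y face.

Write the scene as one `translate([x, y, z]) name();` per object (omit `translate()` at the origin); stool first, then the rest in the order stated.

stool();
translate([351, 0, 0]) picture_frame();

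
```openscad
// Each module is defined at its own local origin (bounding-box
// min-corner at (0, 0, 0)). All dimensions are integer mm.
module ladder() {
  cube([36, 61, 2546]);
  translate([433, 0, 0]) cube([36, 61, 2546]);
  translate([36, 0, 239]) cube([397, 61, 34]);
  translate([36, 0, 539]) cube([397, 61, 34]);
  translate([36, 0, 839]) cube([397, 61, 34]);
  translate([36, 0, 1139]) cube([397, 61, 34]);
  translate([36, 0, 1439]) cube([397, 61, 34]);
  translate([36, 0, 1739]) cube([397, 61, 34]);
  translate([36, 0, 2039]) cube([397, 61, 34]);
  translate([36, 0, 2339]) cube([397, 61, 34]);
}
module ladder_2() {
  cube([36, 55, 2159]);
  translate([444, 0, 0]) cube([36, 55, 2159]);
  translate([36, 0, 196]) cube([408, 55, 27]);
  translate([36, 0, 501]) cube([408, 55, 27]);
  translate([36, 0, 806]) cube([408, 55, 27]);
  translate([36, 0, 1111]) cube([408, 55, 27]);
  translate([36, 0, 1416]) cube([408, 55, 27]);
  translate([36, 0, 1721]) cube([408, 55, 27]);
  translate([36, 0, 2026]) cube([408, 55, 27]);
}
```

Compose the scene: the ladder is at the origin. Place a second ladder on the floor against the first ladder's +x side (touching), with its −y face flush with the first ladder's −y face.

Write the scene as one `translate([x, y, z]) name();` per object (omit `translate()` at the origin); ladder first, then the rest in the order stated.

ladder();
translate([469, 0, 0]) ladder_2();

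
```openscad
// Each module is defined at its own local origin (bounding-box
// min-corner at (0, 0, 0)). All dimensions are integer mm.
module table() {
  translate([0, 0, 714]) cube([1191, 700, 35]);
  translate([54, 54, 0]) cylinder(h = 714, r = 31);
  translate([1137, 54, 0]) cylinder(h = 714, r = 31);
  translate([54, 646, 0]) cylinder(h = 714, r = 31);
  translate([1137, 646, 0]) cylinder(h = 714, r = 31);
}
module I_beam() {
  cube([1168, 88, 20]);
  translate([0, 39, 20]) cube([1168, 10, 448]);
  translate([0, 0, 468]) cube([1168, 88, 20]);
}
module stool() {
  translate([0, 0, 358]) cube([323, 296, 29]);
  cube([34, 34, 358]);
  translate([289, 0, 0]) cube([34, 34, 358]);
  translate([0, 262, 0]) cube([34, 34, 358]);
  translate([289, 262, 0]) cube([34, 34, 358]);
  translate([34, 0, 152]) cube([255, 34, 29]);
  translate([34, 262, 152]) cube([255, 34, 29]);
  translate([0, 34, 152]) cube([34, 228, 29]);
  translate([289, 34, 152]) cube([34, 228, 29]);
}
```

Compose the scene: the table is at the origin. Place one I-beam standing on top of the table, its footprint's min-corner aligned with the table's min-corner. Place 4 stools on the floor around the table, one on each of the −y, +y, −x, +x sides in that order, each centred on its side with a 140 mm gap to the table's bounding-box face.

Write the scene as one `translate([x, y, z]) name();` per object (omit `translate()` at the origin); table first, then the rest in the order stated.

table();
translate([0, 0, 749]) I_beam();
translate([434, -436, 0]) stool();
translate([434, 840, 0]) stool();
translate([-463, 202, 0]) stool();
translate([1331, 202, 0]) stool();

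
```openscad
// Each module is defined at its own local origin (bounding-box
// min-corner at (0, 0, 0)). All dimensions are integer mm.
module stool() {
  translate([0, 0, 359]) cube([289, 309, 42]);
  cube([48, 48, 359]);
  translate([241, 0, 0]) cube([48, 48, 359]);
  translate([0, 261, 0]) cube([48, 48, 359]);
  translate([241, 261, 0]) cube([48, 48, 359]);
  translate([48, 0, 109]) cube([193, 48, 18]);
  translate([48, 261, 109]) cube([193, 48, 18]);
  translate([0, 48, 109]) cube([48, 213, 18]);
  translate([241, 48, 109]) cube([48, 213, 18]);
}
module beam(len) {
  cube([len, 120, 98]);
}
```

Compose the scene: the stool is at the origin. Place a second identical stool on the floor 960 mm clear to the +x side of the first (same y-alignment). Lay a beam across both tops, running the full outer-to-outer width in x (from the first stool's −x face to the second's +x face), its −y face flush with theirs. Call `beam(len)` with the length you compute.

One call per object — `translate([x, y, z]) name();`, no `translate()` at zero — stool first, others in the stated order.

stool();
translate([1249, 0, 0]) stool();
translate([0, 0, 401]) beam(1538);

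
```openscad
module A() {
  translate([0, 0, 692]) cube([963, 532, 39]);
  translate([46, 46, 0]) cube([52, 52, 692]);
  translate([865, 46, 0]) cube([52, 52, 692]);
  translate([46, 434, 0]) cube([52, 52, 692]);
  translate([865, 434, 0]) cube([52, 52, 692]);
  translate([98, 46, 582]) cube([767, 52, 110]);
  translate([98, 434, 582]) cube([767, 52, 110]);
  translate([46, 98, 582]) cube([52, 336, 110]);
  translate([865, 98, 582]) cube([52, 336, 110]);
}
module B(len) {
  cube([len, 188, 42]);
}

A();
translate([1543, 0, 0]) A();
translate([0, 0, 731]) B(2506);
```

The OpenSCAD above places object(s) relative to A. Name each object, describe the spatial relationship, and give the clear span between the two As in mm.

A is a table. B is a beam. A beam spans the tops of two tables. The clear span between the two tables is 580 mm.

Second table starts at x = 1543; first ends at x = 963; clear span = 1543 − 963 = 580 mm.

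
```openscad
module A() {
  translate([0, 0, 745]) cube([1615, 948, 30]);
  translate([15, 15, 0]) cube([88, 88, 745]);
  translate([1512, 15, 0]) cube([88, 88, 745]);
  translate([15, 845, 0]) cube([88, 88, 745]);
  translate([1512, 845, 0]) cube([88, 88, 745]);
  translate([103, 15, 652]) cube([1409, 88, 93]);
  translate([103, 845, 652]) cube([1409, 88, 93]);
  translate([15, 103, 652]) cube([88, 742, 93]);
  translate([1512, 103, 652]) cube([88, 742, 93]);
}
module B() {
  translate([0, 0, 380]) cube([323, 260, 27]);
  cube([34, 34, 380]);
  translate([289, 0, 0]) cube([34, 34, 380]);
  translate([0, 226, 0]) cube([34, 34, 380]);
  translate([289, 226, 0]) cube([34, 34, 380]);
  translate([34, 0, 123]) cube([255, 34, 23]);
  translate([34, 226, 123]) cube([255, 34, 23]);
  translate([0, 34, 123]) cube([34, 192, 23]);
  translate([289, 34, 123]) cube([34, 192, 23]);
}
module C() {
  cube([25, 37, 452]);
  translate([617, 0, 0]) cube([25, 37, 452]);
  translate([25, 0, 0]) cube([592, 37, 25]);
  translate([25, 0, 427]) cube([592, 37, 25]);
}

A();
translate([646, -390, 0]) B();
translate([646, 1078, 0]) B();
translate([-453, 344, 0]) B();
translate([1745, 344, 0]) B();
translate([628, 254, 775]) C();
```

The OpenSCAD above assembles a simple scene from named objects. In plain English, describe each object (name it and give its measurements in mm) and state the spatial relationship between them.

A is a rectangular dining table. The top is 1615×948×30 mm with its upper surface at z = 775 mm. It stands on four 88×88 mm square legs, each inset 15 mm from the nearest pair of top edges, running from the floor to the underside of the top. Four apron rails, 88 mm thick and 93 mm tall, run between adjacent legs with their top edges flush with the underside of the top and their outer faces flush with the legs' outer faces.

B is a four-legged stool. The seat is 323×260 mm, 27 mm thick, top at z = 407 mm. It stands on four square legs, each 34×34 mm in cross-section, from z = 0 to the seat underside, each flush with a corner of the seat. Four stretchers, 34 mm wide and 23 mm tall, connect adjacent legs with their undersides at z = 123 mm, each running between the inner faces of the legs it joins and aligned with the legs' outer faces on the other axis.

C is a rectangular picture frame lying in the x–z plane (depth along y). The opening is 592 mm wide (x) by 402 mm tall (z), surrounded by a border 25 mm wide on all four sides. The frame is 37 mm deep and is made of two full-height vertical stiles with two horizontal rails fitted between them.

Four stools sit around the table at the −y, +y, −x, +x sides. The picture frame is on top of the table.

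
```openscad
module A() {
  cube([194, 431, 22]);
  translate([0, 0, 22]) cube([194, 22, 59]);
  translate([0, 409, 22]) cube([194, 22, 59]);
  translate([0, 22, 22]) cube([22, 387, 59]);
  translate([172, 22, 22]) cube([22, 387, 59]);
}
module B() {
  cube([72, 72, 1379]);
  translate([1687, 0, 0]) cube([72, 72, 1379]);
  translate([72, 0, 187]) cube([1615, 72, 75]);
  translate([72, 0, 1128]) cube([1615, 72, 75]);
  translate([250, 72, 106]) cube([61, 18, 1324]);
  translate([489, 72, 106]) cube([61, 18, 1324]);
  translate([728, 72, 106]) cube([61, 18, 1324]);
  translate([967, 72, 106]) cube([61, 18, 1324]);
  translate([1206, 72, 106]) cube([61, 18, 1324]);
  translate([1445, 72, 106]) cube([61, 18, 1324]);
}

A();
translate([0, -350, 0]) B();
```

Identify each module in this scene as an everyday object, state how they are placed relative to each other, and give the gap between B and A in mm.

The fence section's nearest face is 260 mm from the open box's −y face.

A is an open box. B is a fence section. The fence section is on the floor beside the open box on its −y side. The gap between the fence section and the open box is 260 mm.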